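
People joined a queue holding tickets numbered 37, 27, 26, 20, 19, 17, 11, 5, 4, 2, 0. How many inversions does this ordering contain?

There are 55 inversions.

Count, for each position, how many later elements it exceeds:
37: 10
27: 9
26: 8
20: 7
19: 6
17: 5
11: 4
5: 3
4: 2
2: 1
0: 0
Sum: 10 + 9 + 8 + 7 + 6 + 5 + 4 + 3 + 2 + 1 + 0 = 55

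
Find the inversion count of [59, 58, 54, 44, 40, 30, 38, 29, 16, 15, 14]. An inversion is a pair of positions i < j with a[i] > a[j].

54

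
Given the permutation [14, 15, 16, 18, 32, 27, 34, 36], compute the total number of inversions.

1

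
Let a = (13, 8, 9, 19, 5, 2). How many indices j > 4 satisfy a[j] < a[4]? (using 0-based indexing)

1

The element at index 4 is 5.
Elements after it: 2
Those smaller than 5: 2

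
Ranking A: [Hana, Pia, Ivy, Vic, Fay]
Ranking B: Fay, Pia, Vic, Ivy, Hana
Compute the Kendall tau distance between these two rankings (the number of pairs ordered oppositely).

8 discordant pairs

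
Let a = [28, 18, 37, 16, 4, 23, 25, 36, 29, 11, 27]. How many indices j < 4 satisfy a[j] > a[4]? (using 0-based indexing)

4

The element at index 4 is 4.
Elements before it: 28, 18, 37, 16
Those larger than 4: 28, 18, 37, 16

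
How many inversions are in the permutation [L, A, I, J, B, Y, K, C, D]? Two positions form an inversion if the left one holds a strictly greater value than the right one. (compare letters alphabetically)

Count, for each position, how many later elements it exceeds:
L: 7
A: 0
I: 3
J: 3
B: 0
Y: 3
K: 2
C: 0
D: 0
Sum: 7 + 0 + 3 + 3 + 0 + 3 + 2 + 0 + 0 = 18

There are 18 out-of-order pairs.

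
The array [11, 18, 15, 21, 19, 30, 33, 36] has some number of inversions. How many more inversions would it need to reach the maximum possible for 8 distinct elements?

Maximum inversions for 8 distinct elements is C(8, 2) = 8·7/2 = 28.
Current inversions — for each element, count later smaller elements:
11: 0
18: 1
15: 0
21: 1
19: 0
30: 0
33: 0
36: 0
Current total: 0 + 1 + 0 + 1 + 0 + 0 + 0 + 0 = 2
Shortfall: 28 − 2 = 26

26 inversions short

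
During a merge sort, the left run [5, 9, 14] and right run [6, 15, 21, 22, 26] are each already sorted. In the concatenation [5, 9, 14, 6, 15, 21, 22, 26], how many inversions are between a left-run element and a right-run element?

2 split inversions

Take each right-half value and tally the left-half values above it:
r = 6: 9, 14 → 2
r = 15: none → 0
r = 21: none → 0
r = 22: none → 0
r = 26: none → 0
Cross-inversions: 2 + 0 + 0 + 0 + 0 = 2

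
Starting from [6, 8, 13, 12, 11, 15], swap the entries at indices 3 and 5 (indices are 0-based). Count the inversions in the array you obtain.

Positions 3 and 5 hold 12 and 15; after swapping, the array is [6, 8, 13, 15, 11, 12].
For each element, count later entries that are smaller:
6 → none → 0
8 → none → 0
13 → 11, 12 → 2
15 → 11, 12 → 2
11 → none → 0
12 → none → 0
Sum: 0 + 0 + 2 + 2 + 0 + 0 = 4

4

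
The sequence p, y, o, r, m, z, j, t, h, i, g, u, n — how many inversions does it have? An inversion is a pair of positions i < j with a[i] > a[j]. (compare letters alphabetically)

Count, for each position, how many later elements it exceeds:
p: 7
y: 10
o: 6
r: 6
m: 4
z: 7
j: 3
t: 4
h: 1
i: 1
g: 0
u: 1
n: 0
Sum: 7 + 10 + 6 + 6 + 4 + 7 + 3 + 4 + 1 + 1 + 0 + 1 + 0 = 50

There are 50 inversions.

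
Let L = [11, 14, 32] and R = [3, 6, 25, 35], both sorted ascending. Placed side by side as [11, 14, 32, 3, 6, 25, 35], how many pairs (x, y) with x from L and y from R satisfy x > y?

There are 7 split inversions.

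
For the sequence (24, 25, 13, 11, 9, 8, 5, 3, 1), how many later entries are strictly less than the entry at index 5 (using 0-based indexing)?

The element at index 5 is 8.
Elements after it: 5, 3, 1
Those smaller than 8: 5, 3, 1

3 such elements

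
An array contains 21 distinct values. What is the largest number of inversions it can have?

The maximum occurs when the array is in strictly decreasing order: every one of the C(21, 2) pairs is inverted.
C(21, 2) = 21·20/2 = 210

Inversions: 210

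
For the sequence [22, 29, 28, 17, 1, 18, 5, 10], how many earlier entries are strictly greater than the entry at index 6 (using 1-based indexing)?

The element at index 6 is 18.
Elements before it: 22, 29, 28, 17, 1
Those larger than 18: 22, 29, 28

3 such elements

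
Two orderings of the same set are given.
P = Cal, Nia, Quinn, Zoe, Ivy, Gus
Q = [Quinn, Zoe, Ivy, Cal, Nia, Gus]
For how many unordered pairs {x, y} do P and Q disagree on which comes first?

There are 6 disagreeing pairs.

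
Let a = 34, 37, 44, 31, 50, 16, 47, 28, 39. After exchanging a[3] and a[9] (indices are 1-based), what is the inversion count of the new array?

17 inversions

Positions 3 and 9 hold 44 and 39; after swapping, the array is [34, 37, 39, 31, 50, 16, 47, 28, 44].
Sweep left to right; for each value list the smaller values that follow it:
34: 3
37: 3
39: 3
31: 2
50: 4
16: 0
47: 2
28: 0
44: 0
Sum: 3 + 3 + 3 + 2 + 4 + 0 + 2 + 0 + 0 = 17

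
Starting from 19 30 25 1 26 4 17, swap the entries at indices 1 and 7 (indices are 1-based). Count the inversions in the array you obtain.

12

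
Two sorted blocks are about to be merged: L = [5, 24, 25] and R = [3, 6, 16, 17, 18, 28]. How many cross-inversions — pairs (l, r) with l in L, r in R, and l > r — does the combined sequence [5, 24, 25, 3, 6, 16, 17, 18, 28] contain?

Take each right-half value and tally the left-half values above it:
r = 3: 5, 24, 25 → 3
r = 6: 24, 25 → 2
r = 16: 24, 25 → 2
r = 17: 24, 25 → 2
r = 18: 24, 25 → 2
r = 28: none → 0
Cross-inversions: 3 + 2 + 2 + 2 + 2 + 0 = 11

11 cross-inversions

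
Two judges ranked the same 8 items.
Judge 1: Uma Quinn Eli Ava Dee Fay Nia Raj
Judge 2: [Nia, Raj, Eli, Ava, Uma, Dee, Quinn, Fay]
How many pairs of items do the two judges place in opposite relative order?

Assign each item its position (1..8) in the first ordering, then rewrite the second ordering as that position sequence:
positions: Uma→1, Quinn→2, Eli→3, Ava→4, Dee→5, Fay→6, Nia→7, Raj→8
second ordering as positions: [7, 8, 3, 4, 1, 5, 2, 6]
Discordant pairs = inversions in this position sequence.
7: 3, 4, 1, 5, 2, 6 → 6
8: 3, 4, 1, 5, 2, 6 → 6
3: 1, 2 → 2
4: 1, 2 → 2
1: 0
5: 2 → 1
2: 0
6: 0
Total: 6 + 6 + 2 + 2 + 0 + 1 + 0 + 0 = 17

17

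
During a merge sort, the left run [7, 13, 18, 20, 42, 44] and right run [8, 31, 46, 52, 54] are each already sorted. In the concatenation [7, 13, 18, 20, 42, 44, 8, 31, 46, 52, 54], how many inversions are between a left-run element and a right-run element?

7

For each element r of the right run, count left-run elements greater than r:
r = 8: 13, 18, 20, 42, 44 → 5
r = 31: 42, 44 → 2
r = 46: none → 0
r = 52: none → 0
r = 54: none → 0
Cross-inversions: 5 + 2 + 0 + 0 + 0 = 7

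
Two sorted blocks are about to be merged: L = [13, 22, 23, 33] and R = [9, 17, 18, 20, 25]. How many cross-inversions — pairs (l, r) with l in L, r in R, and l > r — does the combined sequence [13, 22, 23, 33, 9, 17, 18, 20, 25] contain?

14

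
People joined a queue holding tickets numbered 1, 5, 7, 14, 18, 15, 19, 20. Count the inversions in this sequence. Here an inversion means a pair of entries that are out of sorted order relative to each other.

1

For each element, count later entries that are smaller:
1 → none → 0
5 → none → 0
7 → none → 0
14 → none → 0
18 → 15 → 1
15 → none → 0
19 → none → 0
20 → none → 0
Sum: 0 + 0 + 0 + 0 + 1 + 0 + 0 + 0 = 1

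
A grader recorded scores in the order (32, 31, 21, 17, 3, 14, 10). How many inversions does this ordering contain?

19

Count, for each position, how many later elements it exceeds:
32: 6
31: 5
21: 4
17: 3
3: 0
14: 1
10: 0
Sum: 6 + 5 + 4 + 3 + 0 + 1 + 0 = 19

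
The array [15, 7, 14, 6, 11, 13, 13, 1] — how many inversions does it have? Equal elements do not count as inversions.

Count, for each position, how many later elements it exceeds:
15: 7
7: 2
14: 5
6: 1
11: 1
13: 1
13: 1
1: 0
Sum: 7 + 2 + 5 + 1 + 1 + 1 + 1 + 0 = 18

There are 18 out-of-order pairs.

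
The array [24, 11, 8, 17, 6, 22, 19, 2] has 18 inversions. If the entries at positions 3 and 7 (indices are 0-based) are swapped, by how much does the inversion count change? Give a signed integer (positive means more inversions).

-3

Positions 3 and 7 hold 17 and 2; after swapping, the array is [24, 11, 8, 2, 6, 22, 19, 17].
Sweep left to right; for each value list the smaller values that follow it:
24: 7
11: 3
8: 2
2: 0
6: 0
22: 2
19: 1
17: 0
Sum: 7 + 3 + 2 + 0 + 0 + 2 + 1 + 0 = 15
Change: 15 − 18 = -3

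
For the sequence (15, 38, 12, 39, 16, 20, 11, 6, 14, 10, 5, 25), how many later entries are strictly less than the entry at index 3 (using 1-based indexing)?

4 such elements

The element at index 3 is 12.
Elements after it: 39, 16, 20, 11, 6, 14, 10, 5, 25
Those smaller than 12: 11, 6, 10, 5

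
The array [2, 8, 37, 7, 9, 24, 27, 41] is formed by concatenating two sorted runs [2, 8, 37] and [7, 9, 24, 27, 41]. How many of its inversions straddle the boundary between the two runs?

Take each right-half value and tally the left-half values above it:
r = 7: 8, 37 → 2
r = 9: 37 → 1
r = 24: 37 → 1
r = 27: 37 → 1
r = 41: none → 0
Cross-inversions: 2 + 1 + 1 + 1 + 0 = 5

5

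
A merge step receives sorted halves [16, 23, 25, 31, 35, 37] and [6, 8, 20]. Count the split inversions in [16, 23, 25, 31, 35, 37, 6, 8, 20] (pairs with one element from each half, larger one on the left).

17 split inversions

For each element r of the right run, count left-run elements greater than r:
r = 6: 16, 23, 25, 31, 35, 37 → 6
r = 8: 16, 23, 25, 31, 35, 37 → 6
r = 20: 23, 25, 31, 35, 37 → 5
Cross-inversions: 6 + 6 + 5 = 17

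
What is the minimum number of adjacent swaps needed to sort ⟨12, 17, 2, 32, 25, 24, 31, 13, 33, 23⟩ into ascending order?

16 adjacent swaps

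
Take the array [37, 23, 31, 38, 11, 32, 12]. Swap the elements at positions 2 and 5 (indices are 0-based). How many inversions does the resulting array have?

Positions 2 and 5 hold 31 and 32; after swapping, the array is [37, 23, 32, 38, 11, 31, 12].
Sweep left to right; for each value list the smaller values that follow it:
37 → 23, 32, 11, 31, 12 → 5
23 → 11, 12 → 2
32 → 11, 31, 12 → 3
38 → 11, 31, 12 → 3
11 → none → 0
31 → 12 → 1
12 → none → 0
Sum: 5 + 2 + 3 + 3 + 0 + 1 + 0 = 14

Inversions: 14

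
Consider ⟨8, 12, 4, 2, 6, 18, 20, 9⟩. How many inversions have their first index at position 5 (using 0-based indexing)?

1 such element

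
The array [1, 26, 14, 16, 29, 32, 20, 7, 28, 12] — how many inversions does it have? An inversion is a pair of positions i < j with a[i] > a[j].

Sweep left to right; for each value list the smaller values that follow it:
1: 0
26: 5
14: 2
16: 2
29: 4
32: 4
20: 2
7: 0
28: 1
12: 0
Sum: 0 + 5 + 2 + 2 + 4 + 4 + 2 + 0 + 1 + 0 = 20

Out-of-order pairs: 20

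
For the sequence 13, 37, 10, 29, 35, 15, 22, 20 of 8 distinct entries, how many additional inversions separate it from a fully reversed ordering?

14

Maximum inversions for 8 distinct elements is C(8, 2) = 8·7/2 = 28.
Current inversions — for each element, count later smaller elements:
13: 1
37: 6
10: 0
29: 3
35: 3
15: 0
22: 1
20: 0
Current total: 1 + 6 + 0 + 3 + 3 + 0 + 1 + 0 = 14
Shortfall: 28 − 14 = 14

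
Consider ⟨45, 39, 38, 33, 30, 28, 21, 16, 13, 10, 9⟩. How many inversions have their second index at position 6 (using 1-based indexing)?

5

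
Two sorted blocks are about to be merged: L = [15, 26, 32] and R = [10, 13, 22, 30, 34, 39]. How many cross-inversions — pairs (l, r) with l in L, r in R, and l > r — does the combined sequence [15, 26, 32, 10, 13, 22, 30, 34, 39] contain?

For each element r of the right run, count left-run elements greater than r:
r = 10: 15, 26, 32 → 3
r = 13: 15, 26, 32 → 3
r = 22: 26, 32 → 2
r = 30: 32 → 1
r = 34: none → 0
r = 39: none → 0
Cross-inversions: 3 + 3 + 2 + 1 + 0 + 0 = 9

There are 9 split inversions.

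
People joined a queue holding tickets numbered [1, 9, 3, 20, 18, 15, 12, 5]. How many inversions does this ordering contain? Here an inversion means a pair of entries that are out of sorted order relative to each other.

12 inversions

Count, for each position, how many later elements it exceeds:
1: 0
9: 2
3: 0
20: 4
18: 3
15: 2
12: 1
5: 0
Sum: 0 + 2 + 0 + 4 + 3 + 2 + 1 + 0 = 12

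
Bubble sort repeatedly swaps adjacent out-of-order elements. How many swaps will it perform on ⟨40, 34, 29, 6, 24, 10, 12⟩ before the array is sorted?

Adjacent swaps: 17

Minimum adjacent swaps = number of inversions (each swap of adjacent out-of-order elements removes one inversion and no swap can remove more).
Count inversions — for each element, later elements that are smaller:
40: 34, 29, 6, 24, 10, 12 → 6
34: 29, 6, 24, 10, 12 → 5
29: 6, 24, 10, 12 → 4
6: none → 0
24: 10, 12 → 2
10: none → 0
12: none → 0
Total inversions: 6 + 5 + 4 + 0 + 2 + 0 + 0 = 17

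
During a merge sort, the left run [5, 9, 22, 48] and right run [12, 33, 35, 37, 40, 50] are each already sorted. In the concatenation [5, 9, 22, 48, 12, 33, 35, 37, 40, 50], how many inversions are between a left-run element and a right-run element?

There are 6 cross-inversions.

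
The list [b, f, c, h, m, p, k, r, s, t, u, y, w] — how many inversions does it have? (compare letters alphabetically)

4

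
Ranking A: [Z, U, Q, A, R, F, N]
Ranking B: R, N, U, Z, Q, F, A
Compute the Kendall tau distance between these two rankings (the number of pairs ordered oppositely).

Assign each item its position (1..7) in the first ordering, then rewrite the second ordering as that position sequence:
positions: Z→1, U→2, Q→3, A→4, R→5, F→6, N→7
second ordering as positions: [5, 7, 2, 1, 3, 6, 4]
Discordant pairs = inversions in this position sequence.
5: 2, 1, 3, 4 → 4
7: 2, 1, 3, 6, 4 → 5
2: 1 → 1
1: 0
3: 0
6: 4 → 1
4: 0
Total: 4 + 5 + 1 + 0 + 0 + 1 + 0 = 11

Discordant pairs: 11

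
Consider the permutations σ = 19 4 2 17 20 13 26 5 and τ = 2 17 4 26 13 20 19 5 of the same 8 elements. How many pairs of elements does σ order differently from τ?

11

Assign each item its position (1..8) in the first ordering, then rewrite the second ordering as that position sequence:
positions: 19→1, 4→2, 2→3, 17→4, 20→5, 13→6, 26→7, 5→8
second ordering as positions: [3, 4, 2, 7, 6, 5, 1, 8]
Discordant pairs = inversions in this position sequence.
3: 2, 1 → 2
4: 2, 1 → 2
2: 1 → 1
7: 6, 5, 1 → 3
6: 5, 1 → 2
5: 1 → 1
1: 0
8: 0
Total: 2 + 2 + 1 + 3 + 2 + 1 + 0 + 0 = 11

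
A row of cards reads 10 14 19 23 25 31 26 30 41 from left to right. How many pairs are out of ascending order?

Sweep left to right; for each value list the smaller values that follow it:
10: 0
14: 0
19: 0
23: 0
25: 0
31: 2
26: 0
30: 0
41: 0
Sum: 0 + 0 + 0 + 0 + 0 + 2 + 0 + 0 + 0 = 2

2 inversions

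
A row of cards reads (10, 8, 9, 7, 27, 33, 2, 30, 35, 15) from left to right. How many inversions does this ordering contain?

16

For each element, count later entries that are smaller:
10 → 8, 9, 7, 2 → 4
8 → 7, 2 → 2
9 → 7, 2 → 2
7 → 2 → 1
27 → 2, 15 → 2
33 → 2, 30, 15 → 3
2 → none → 0
30 → 15 → 1
35 → 15 → 1
15 → none → 0
Sum: 4 + 2 + 2 + 1 + 2 + 3 + 0 + 1 + 1 + 0 = 16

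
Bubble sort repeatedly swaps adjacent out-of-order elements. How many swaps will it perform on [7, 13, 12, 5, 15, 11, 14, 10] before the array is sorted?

The minimum number of adjacent swaps to sort an array equals its inversion count, since every such swap removes exactly one inversion.
Count inversions — for each element, later elements that are smaller:
7: 5 → 1
13: 12, 5, 11, 10 → 4
12: 5, 11, 10 → 3
5: none → 0
15: 11, 14, 10 → 3
11: 10 → 1
14: 10 → 1
10: none → 0
Total inversions: 1 + 4 + 3 + 0 + 3 + 1 + 1 + 0 = 13

13 swaps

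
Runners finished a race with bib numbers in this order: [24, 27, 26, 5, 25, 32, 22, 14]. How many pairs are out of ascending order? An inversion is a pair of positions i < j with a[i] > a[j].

17

For each element, count later entries that are smaller:
24: 3
27: 5
26: 4
5: 0
25: 2
32: 2
22: 1
14: 0
Sum: 3 + 5 + 4 + 0 + 2 + 2 + 1 + 0 = 17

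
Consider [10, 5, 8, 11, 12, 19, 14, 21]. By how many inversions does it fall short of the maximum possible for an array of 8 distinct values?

Maximum inversions for 8 distinct elements is C(8, 2) = 8·7/2 = 28.
Current inversions — for each element, count later smaller elements:
10: 2
5: 0
8: 0
11: 0
12: 0
19: 1
14: 0
21: 0
Current total: 2 + 0 + 0 + 0 + 0 + 1 + 0 + 0 = 3
Shortfall: 28 − 3 = 25

25 inversions short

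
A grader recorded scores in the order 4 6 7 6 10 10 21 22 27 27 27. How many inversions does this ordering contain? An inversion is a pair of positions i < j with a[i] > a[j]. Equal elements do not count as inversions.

Inversions: 1

Element-by-element contributions:
4 → none → 0
6 → none → 0
7 → 6 → 1
6 → none → 0
10 → none → 0
10 → none → 0
21 → none → 0
22 → none → 0
27 → none → 0
27 → none → 0
27 → none → 0
Sum: 0 + 0 + 1 + 0 + 0 + 0 + 0 + 0 + 0 + 0 + 0 = 1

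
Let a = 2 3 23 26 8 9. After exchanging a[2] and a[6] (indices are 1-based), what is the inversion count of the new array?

Positions 2 and 6 hold 3 and 9; after swapping, the array is [2, 9, 23, 26, 8, 3].
Count, for each position, how many later elements it exceeds:
2 → none → 0
9 → 8, 3 → 2
23 → 8, 3 → 2
26 → 8, 3 → 2
8 → 3 → 1
3 → none → 0
Sum: 0 + 2 + 2 + 2 + 1 + 0 = 7

7 inversions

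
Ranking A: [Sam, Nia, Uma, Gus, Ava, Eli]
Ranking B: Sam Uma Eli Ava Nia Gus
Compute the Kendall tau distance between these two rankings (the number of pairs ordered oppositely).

6 discordant pairs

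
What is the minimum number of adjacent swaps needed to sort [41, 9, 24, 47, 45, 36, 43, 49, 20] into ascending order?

Minimum adjacent swaps = number of inversions (each swap of adjacent out-of-order elements removes one inversion and no swap can remove more).
Count inversions — for each element, later elements that are smaller:
41: 9, 24, 36, 20 → 4
9: none → 0
24: 20 → 1
47: 45, 36, 43, 20 → 4
45: 36, 43, 20 → 3
36: 20 → 1
43: 20 → 1
49: 20 → 1
20: none → 0
Total inversions: 4 + 0 + 1 + 4 + 3 + 1 + 1 + 1 + 0 = 15

15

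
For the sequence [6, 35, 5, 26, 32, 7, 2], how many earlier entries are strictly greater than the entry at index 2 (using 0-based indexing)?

The element at index 2 is 5.
Elements before it: 6, 35
Those larger than 5: 6, 35

2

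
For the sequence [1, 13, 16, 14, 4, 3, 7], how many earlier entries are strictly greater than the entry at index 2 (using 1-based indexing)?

The element at index 2 is 13.
Elements before it: 1
None of them are larger than 13.

0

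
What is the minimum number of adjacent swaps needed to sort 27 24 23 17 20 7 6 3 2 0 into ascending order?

44 swaps

Minimum adjacent swaps = number of inversions (each swap of adjacent out-of-order elements removes one inversion and no swap can remove more).
Count inversions — for each element, later elements that are smaller:
27: 24, 23, 17, 20, 7, 6, 3, 2, 0 → 9
24: 23, 17, 20, 7, 6, 3, 2, 0 → 8
23: 17, 20, 7, 6, 3, 2, 0 → 7
17: 7, 6, 3, 2, 0 → 5
20: 7, 6, 3, 2, 0 → 5
7: 6, 3, 2, 0 → 4
6: 3, 2, 0 → 3
3: 2, 0 → 2
2: 0 → 1
0: none → 0
Total inversions: 9 + 8 + 7 + 5 + 5 + 4 + 3 + 2 + 1 + 0 = 44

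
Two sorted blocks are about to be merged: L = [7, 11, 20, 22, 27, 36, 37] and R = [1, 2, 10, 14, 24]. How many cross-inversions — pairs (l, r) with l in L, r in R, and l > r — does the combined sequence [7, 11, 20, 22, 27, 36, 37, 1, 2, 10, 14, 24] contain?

Take each right-half value and tally the left-half values above it:
r = 1: 7, 11, 20, 22, 27, 36, 37 → 7
r = 2: 7, 11, 20, 22, 27, 36, 37 → 7
r = 10: 11, 20, 22, 27, 36, 37 → 6
r = 14: 20, 22, 27, 36, 37 → 5
r = 24: 27, 36, 37 → 3
Cross-inversions: 7 + 7 + 6 + 5 + 3 = 28

28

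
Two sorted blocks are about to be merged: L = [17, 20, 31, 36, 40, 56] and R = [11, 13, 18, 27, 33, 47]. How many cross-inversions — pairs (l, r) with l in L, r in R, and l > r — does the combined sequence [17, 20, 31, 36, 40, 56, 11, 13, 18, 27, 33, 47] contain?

25 split inversions

Take each right-half value and tally the left-half values above it:
r = 11: 17, 20, 31, 36, 40, 56 → 6
r = 13: 17, 20, 31, 36, 40, 56 → 6
r = 18: 20, 31, 36, 40, 56 → 5
r = 27: 31, 36, 40, 56 → 4
r = 33: 36, 40, 56 → 3
r = 47: 56 → 1
Cross-inversions: 6 + 6 + 5 + 4 + 3 + 1 = 25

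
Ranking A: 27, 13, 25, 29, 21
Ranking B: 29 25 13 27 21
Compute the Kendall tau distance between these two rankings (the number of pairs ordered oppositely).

Assign each item its position (1..5) in the first ordering, then rewrite the second ordering as that position sequence:
positions: 27→1, 13→2, 25→3, 29→4, 21→5
second ordering as positions: [4, 3, 2, 1, 5]
Discordant pairs = inversions in this position sequence.
4: 3, 2, 1 → 3
3: 2, 1 → 2
2: 1 → 1
1: 0
5: 0
Total: 3 + 2 + 1 + 0 + 0 = 6

Discordant pairs: 6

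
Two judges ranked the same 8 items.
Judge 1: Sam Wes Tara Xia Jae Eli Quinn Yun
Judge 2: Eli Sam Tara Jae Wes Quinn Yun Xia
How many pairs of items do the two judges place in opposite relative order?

Assign each item its position (1..8) in the first ordering, then rewrite the second ordering as that position sequence:
positions: Sam→1, Wes→2, Tara→3, Xia→4, Jae→5, Eli→6, Quinn→7, Yun→8
second ordering as positions: [6, 1, 3, 5, 2, 7, 8, 4]
Discordant pairs = inversions in this position sequence.
6: 1, 3, 5, 2, 4 → 5
1: 0
3: 2 → 1
5: 2, 4 → 2
2: 0
7: 4 → 1
8: 4 → 1
4: 0
Total: 5 + 0 + 1 + 2 + 0 + 1 + 1 + 0 = 10

10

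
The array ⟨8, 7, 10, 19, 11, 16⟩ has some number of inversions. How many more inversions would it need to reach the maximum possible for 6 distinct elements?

12

Maximum inversions for 6 distinct elements is C(6, 2) = 6·5/2 = 15.
Current inversions — for each element, count later smaller elements:
8: 1
7: 0
10: 0
19: 2
11: 0
16: 0
Current total: 1 + 0 + 0 + 2 + 0 + 0 = 3
Shortfall: 15 − 3 = 12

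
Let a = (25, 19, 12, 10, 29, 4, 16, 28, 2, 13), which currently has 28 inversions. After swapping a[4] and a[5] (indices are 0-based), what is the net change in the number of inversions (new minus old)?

Positions 4 and 5 hold 29 and 4; after swapping, the array is [25, 19, 12, 10, 4, 29, 16, 28, 2, 13].
For each element, count later entries that are smaller:
25 → 19, 12, 10, 4, 16, 2, 13 → 7
19 → 12, 10, 4, 16, 2, 13 → 6
12 → 10, 4, 2 → 3
10 → 4, 2 → 2
4 → 2 → 1
29 → 16, 28, 2, 13 → 4
16 → 2, 13 → 2
28 → 2, 13 → 2
2 → none → 0
13 → none → 0
Sum: 7 + 6 + 3 + 2 + 1 + 4 + 2 + 2 + 0 + 0 = 27
Change: 27 − 28 = -1

-1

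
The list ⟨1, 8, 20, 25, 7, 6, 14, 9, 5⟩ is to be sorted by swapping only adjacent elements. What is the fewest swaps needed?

There are 19 swaps.

Each adjacent swap fixes exactly one inversion, so the minimum swap count equals the number of inversions.
Count inversions — for each element, later elements that are smaller:
1: none → 0
8: 7, 6, 5 → 3
20: 7, 6, 14, 9, 5 → 5
25: 7, 6, 14, 9, 5 → 5
7: 6, 5 → 2
6: 5 → 1
14: 9, 5 → 2
9: 5 → 1
5: none → 0
Total inversions: 0 + 3 + 5 + 5 + 2 + 1 + 2 + 1 + 0 = 19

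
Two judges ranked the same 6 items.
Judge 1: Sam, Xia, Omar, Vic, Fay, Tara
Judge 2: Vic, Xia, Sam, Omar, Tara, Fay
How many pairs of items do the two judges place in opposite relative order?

5 discordant pairs

Assign each item its position (1..6) in the first ordering, then rewrite the second ordering as that position sequence:
positions: Sam→1, Xia→2, Omar→3, Vic→4, Fay→5, Tara→6
second ordering as positions: [4, 2, 1, 3, 6, 5]
Discordant pairs = inversions in this position sequence.
4: 2, 1, 3 → 3
2: 1 → 1
1: 0
3: 0
6: 5 → 1
5: 0
Total: 3 + 1 + 0 + 0 + 1 + 0 = 5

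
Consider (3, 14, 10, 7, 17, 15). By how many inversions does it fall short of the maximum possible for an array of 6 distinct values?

11 inversions short

Maximum inversions for 6 distinct elements is C(6, 2) = 6·5/2 = 15.
Current inversions — for each element, count later smaller elements:
3: 0
14: 2
10: 1
7: 0
17: 1
15: 0
Current total: 0 + 2 + 1 + 0 + 1 + 0 = 4
Shortfall: 15 − 4 = 11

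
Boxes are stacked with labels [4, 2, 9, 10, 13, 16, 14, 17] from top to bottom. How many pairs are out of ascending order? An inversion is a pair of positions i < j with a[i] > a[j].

2 inversions

Sweep left to right; for each value list the smaller values that follow it:
4: 1
2: 0
9: 0
10: 0
13: 0
16: 1
14: 0
17: 0
Sum: 1 + 0 + 0 + 0 + 0 + 1 + 0 + 0 = 2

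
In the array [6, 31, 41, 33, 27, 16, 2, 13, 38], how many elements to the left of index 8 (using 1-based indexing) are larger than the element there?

5 such elements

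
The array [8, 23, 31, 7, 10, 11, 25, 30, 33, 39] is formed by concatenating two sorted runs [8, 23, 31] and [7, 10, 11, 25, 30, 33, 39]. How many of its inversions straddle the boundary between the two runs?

9 split inversions

Count, for every r in R, how many entries of L exceed r:
r = 7: 8, 23, 31 → 3
r = 10: 23, 31 → 2
r = 11: 23, 31 → 2
r = 25: 31 → 1
r = 30: 31 → 1
r = 33: none → 0
r = 39: none → 0
Cross-inversions: 3 + 2 + 2 + 1 + 1 + 0 + 0 = 9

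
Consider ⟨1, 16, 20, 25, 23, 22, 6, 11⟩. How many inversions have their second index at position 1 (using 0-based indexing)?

0 such elements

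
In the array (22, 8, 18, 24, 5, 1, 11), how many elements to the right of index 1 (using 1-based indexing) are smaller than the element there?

The element at index 1 is 22.
Elements after it: 8, 18, 24, 5, 1, 11
Those smaller than 22: 8, 18, 5, 1, 11

5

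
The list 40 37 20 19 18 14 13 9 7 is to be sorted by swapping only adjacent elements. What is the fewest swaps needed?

Swaps: 36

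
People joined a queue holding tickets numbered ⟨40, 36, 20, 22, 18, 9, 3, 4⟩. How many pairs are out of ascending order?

Element-by-element contributions:
40: 7
36: 6
20: 4
22: 4
18: 3
9: 2
3: 0
4: 0
Sum: 7 + 6 + 4 + 4 + 3 + 2 + 0 + 0 = 26

26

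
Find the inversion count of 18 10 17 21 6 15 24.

Listing every pair i<j with a[i]>a[j] (using 0-based positions):
(0,1): 18 > 10
(0,2): 18 > 17
(0,4): 18 > 6
(0,5): 18 > 15
(1,4): 10 > 6
(2,4): 17 > 6
(2,5): 17 > 15
(3,4): 21 > 6
(3,5): 21 > 15
That's 9 pairs.

9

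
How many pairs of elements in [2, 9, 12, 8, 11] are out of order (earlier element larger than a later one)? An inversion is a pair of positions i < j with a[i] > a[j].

3 out-of-order pairs

Inversion pairs (indices are 0-based):
(1,3): 9 > 8
(2,3): 12 > 8
(2,4): 12 > 11
That's 3 pairs.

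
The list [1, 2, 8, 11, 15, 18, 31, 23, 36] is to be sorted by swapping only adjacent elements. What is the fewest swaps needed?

1 swap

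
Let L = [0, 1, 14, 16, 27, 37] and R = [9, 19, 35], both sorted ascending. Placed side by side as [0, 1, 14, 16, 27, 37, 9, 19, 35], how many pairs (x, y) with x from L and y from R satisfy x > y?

Split inversions: 7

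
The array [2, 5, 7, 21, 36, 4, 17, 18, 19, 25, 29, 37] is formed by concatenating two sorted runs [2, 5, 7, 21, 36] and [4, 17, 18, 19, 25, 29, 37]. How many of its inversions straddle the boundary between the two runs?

12

Take each right-half value and tally the left-half values above it:
r = 4: 5, 7, 21, 36 → 4
r = 17: 21, 36 → 2
r = 18: 21, 36 → 2
r = 19: 21, 36 → 2
r = 25: 36 → 1
r = 29: 36 → 1
r = 37: none → 0
Cross-inversions: 4 + 2 + 2 + 2 + 1 + 1 + 0 = 12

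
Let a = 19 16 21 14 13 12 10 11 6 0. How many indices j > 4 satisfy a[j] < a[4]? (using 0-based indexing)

5

The element at index 4 is 13.
Elements after it: 12, 10, 11, 6, 0
Those smaller than 13: 12, 10, 11, 6, 0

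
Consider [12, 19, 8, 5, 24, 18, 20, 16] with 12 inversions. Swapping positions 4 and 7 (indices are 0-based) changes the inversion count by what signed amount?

Positions 4 and 7 hold 24 and 16; after swapping, the array is [12, 19, 8, 5, 16, 18, 20, 24].
Count, for each position, how many later elements it exceeds:
12 → 8, 5 → 2
19 → 8, 5, 16, 18 → 4
8 → 5 → 1
5 → none → 0
16 → none → 0
18 → none → 0
20 → none → 0
24 → none → 0
Sum: 2 + 4 + 1 + 0 + 0 + 0 + 0 + 0 = 7
Change: 7 − 12 = -5

-5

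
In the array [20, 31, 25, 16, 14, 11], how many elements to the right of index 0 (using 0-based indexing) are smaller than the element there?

3 such elements

The element at index 0 is 20.
Elements after it: 31, 25, 16, 14, 11
Those smaller than 20: 16, 14, 11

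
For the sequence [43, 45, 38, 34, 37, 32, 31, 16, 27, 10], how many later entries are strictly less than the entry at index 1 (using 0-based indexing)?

The element at index 1 is 45.
Elements after it: 38, 34, 37, 32, 31, 16, 27, 10
Those smaller than 45: 38, 34, 37, 32, 31, 16, 27, 10

8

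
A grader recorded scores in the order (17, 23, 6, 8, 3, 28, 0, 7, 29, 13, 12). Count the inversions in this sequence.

27

Sweep left to right; for each value list the smaller values that follow it:
17: 7
23: 7
6: 2
8: 3
3: 1
28: 4
0: 0
7: 0
29: 2
13: 1
12: 0
Sum: 7 + 7 + 2 + 3 + 1 + 4 + 0 + 0 + 2 + 1 + 0 = 27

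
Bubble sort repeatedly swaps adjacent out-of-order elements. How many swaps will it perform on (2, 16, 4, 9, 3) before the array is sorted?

5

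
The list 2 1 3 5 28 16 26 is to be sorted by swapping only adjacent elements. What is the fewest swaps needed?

Each adjacent swap fixes exactly one inversion, so the minimum swap count equals the number of inversions.
Count inversions — for each element, later elements that are smaller:
2: 1 → 1
1: none → 0
3: none → 0
5: none → 0
28: 16, 26 → 2
16: none → 0
26: none → 0
Total inversions: 1 + 0 + 0 + 0 + 2 + 0 + 0 = 3

3 adjacent swaps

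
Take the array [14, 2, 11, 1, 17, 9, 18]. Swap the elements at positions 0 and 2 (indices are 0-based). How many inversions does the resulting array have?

Positions 0 and 2 hold 14 and 11; after swapping, the array is [11, 2, 14, 1, 17, 9, 18].
Element-by-element contributions:
11 → 2, 1, 9 → 3
2 → 1 → 1
14 → 1, 9 → 2
1 → none → 0
17 → 9 → 1
9 → none → 0
18 → none → 0
Sum: 3 + 1 + 2 + 0 + 1 + 0 + 0 = 7

7 inversions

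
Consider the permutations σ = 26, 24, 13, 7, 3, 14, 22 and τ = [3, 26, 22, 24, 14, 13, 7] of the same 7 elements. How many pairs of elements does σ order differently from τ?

Assign each item its position (1..7) in the first ordering, then rewrite the second ordering as that position sequence:
positions: 26→1, 24→2, 13→3, 7→4, 3→5, 14→6, 22→7
second ordering as positions: [5, 1, 7, 2, 6, 3, 4]
Discordant pairs = inversions in this position sequence.
5: 1, 2, 3, 4 → 4
1: 0
7: 2, 6, 3, 4 → 4
2: 0
6: 3, 4 → 2
3: 0
4: 0
Total: 4 + 0 + 4 + 0 + 2 + 0 + 0 = 10

Discordant pairs: 10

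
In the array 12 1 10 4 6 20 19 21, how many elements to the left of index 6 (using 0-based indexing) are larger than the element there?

The element at index 6 is 19.
Elements before it: 12, 1, 10, 4, 6, 20
Those larger than 19: 20

1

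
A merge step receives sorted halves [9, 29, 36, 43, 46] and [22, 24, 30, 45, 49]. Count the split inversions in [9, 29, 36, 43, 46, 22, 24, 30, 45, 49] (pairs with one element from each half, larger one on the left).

12

Count, for every r in R, how many entries of L exceed r:
r = 22: 29, 36, 43, 46 → 4
r = 24: 29, 36, 43, 46 → 4
r = 30: 36, 43, 46 → 3
r = 45: 46 → 1
r = 49: none → 0
Cross-inversions: 4 + 4 + 3 + 1 + 0 = 12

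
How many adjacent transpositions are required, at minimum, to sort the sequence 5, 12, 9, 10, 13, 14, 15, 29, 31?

Each adjacent swap fixes exactly one inversion, so the minimum swap count equals the number of inversions.
Count inversions — for each element, later elements that are smaller:
5: none → 0
12: 9, 10 → 2
9: none → 0
10: none → 0
13: none → 0
14: none → 0
15: none → 0
29: none → 0
31: none → 0
Total inversions: 0 + 2 + 0 + 0 + 0 + 0 + 0 + 0 + 0 = 2

2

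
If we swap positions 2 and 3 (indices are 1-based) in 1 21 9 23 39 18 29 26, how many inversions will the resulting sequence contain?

There are 6 inversions.

Positions 2 and 3 hold 21 and 9; after swapping, the array is [1, 9, 21, 23, 39, 18, 29, 26].
Sweep left to right; for each value list the smaller values that follow it:
1 → none → 0
9 → none → 0
21 → 18 → 1
23 → 18 → 1
39 → 18, 29, 26 → 3
18 → none → 0
29 → 26 → 1
26 → none → 0
Sum: 0 + 0 + 1 + 1 + 3 + 0 + 1 + 0 = 6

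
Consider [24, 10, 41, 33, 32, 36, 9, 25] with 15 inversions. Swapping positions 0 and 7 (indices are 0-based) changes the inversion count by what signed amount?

+1

Positions 0 and 7 hold 24 and 25; after swapping, the array is [25, 10, 41, 33, 32, 36, 9, 24].
Element-by-element contributions:
25 → 10, 9, 24 → 3
10 → 9 → 1
41 → 33, 32, 36, 9, 24 → 5
33 → 32, 9, 24 → 3
32 → 9, 24 → 2
36 → 9, 24 → 2
9 → none → 0
24 → none → 0
Sum: 3 + 1 + 5 + 3 + 2 + 2 + 0 + 0 = 16
Change: 16 − 15 = +1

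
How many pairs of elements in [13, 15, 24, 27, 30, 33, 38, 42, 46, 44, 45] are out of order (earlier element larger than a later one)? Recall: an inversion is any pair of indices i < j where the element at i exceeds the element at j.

2 inversions

Element-by-element contributions:
13 → none → 0
15 → none → 0
24 → none → 0
27 → none → 0
30 → none → 0
33 → none → 0
38 → none → 0
42 → none → 0
46 → 44, 45 → 2
44 → none → 0
45 → none → 0
Sum: 0 + 0 + 0 + 0 + 0 + 0 + 0 + 0 + 2 + 0 + 0 = 2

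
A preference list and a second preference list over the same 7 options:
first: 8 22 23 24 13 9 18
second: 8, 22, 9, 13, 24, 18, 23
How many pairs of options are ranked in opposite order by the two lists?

Assign each item its position (1..7) in the first ordering, then rewrite the second ordering as that position sequence:
positions: 8→1, 22→2, 23→3, 24→4, 13→5, 9→6, 18→7
second ordering as positions: [1, 2, 6, 5, 4, 7, 3]
Discordant pairs = inversions in this position sequence.
1: 0
2: 0
6: 5, 4, 3 → 3
5: 4, 3 → 2
4: 3 → 1
7: 3 → 1
3: 0
Total: 0 + 0 + 3 + 2 + 1 + 1 + 0 = 7

7 pairs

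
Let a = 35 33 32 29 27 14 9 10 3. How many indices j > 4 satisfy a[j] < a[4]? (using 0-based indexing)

4

The element at index 4 is 27.
Elements after it: 14, 9, 10, 3
Those smaller than 27: 14, 9, 10, 3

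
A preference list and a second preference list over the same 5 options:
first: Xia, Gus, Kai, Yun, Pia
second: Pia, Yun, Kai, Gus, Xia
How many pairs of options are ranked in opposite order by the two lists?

Assign each item its position (1..5) in the first ordering, then rewrite the second ordering as that position sequence:
positions: Xia→1, Gus→2, Kai→3, Yun→4, Pia→5
second ordering as positions: [5, 4, 3, 2, 1]
Discordant pairs = inversions in this position sequence.
5: 4, 3, 2, 1 → 4
4: 3, 2, 1 → 3
3: 2, 1 → 2
2: 1 → 1
1: 0
Total: 4 + 3 + 2 + 1 + 0 = 10

10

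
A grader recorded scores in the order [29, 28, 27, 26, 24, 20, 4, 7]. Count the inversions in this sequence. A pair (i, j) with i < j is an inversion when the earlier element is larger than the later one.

27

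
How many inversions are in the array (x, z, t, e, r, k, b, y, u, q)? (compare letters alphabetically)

28

For each element, count later entries that are smaller:
x: 7
z: 8
t: 5
e: 1
r: 3
k: 1
b: 0
y: 2
u: 1
q: 0
Sum: 7 + 8 + 5 + 1 + 3 + 1 + 0 + 2 + 1 + 0 = 28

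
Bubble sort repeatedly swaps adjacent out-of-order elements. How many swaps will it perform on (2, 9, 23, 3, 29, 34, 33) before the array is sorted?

Minimum adjacent swaps = number of inversions (each swap of adjacent out-of-order elements removes one inversion and no swap can remove more).
Count inversions — for each element, later elements that are smaller:
2: none → 0
9: 3 → 1
23: 3 → 1
3: none → 0
29: none → 0
34: 33 → 1
33: none → 0
Total inversions: 0 + 1 + 1 + 0 + 0 + 1 + 0 = 3

3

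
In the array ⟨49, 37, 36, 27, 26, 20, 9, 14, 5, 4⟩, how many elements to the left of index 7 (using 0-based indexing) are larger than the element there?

The element at index 7 is 14.
Elements before it: 49, 37, 36, 27, 26, 20, 9
Those larger than 14: 49, 37, 36, 27, 26, 20

6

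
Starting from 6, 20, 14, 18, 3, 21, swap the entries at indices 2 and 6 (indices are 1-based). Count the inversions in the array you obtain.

7 inversions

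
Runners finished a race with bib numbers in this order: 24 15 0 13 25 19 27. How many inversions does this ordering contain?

Sweep left to right; for each value list the smaller values that follow it:
24: 4
15: 2
0: 0
13: 0
25: 1
19: 0
27: 0
Sum: 4 + 2 + 0 + 0 + 1 + 0 + 0 = 7

There are 7 inversions.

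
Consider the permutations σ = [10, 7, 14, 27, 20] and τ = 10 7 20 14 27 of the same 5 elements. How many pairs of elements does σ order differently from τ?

There are 2 discordant pairs.

Assign each item its position (1..5) in the first ordering, then rewrite the second ordering as that position sequence:
positions: 10→1, 7→2, 14→3, 27→4, 20→5
second ordering as positions: [1, 2, 5, 3, 4]
Discordant pairs = inversions in this position sequence.
1: 0
2: 0
5: 3, 4 → 2
3: 0
4: 0
Total: 0 + 0 + 2 + 0 + 0 = 2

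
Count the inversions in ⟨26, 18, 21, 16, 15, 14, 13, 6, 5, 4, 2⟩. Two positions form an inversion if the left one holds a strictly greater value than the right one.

Sweep left to right; for each value list the smaller values that follow it:
26 → 18, 21, 16, 15, 14, 13, 6, 5, 4, 2 → 10
18 → 16, 15, 14, 13, 6, 5, 4, 2 → 8
21 → 16, 15, 14, 13, 6, 5, 4, 2 → 8
16 → 15, 14, 13, 6, 5, 4, 2 → 7
15 → 14, 13, 6, 5, 4, 2 → 6
14 → 13, 6, 5, 4, 2 → 5
13 → 6, 5, 4, 2 → 4
6 → 5, 4, 2 → 3
5 → 4, 2 → 2
4 → 2 → 1
2 → none → 0
Sum: 10 + 8 + 8 + 7 + 6 + 5 + 4 + 3 + 2 + 1 + 0 = 54

54 inversions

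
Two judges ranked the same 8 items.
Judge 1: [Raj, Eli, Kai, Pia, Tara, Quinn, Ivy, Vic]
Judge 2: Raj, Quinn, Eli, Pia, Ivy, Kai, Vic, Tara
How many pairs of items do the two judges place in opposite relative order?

8 discordant pairs

Assign each item its position (1..8) in the first ordering, then rewrite the second ordering as that position sequence:
positions: Raj→1, Eli→2, Kai→3, Pia→4, Tara→5, Quinn→6, Ivy→7, Vic→8
second ordering as positions: [1, 6, 2, 4, 7, 3, 8, 5]
Discordant pairs = inversions in this position sequence.
1: 0
6: 2, 4, 3, 5 → 4
2: 0
4: 3 → 1
7: 3, 5 → 2
3: 0
8: 5 → 1
5: 0
Total: 0 + 4 + 0 + 1 + 2 + 0 + 1 + 0 = 8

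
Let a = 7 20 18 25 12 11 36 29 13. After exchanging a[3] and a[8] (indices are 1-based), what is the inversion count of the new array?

Positions 3 and 8 hold 18 and 29; after swapping, the array is [7, 20, 29, 25, 12, 11, 36, 18, 13].
Element-by-element contributions:
7: 0
20: 4
29: 5
25: 4
12: 1
11: 0
36: 2
18: 1
13: 0
Sum: 0 + 4 + 5 + 4 + 1 + 0 + 2 + 1 + 0 = 17

Inversions: 17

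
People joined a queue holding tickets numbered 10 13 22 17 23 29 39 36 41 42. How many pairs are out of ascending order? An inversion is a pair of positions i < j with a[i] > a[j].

2 inversions

Count, for each position, how many later elements it exceeds:
10: 0
13: 0
22: 1
17: 0
23: 0
29: 0
39: 1
36: 0
41: 0
42: 0
Sum: 0 + 0 + 1 + 0 + 0 + 0 + 1 + 0 + 0 + 0 = 2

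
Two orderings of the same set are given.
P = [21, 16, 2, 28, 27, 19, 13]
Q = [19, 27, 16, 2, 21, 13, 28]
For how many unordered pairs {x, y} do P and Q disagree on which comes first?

Disagreeing pairs: 12

Assign each item its position (1..7) in the first ordering, then rewrite the second ordering as that position sequence:
positions: 21→1, 16→2, 2→3, 28→4, 27→5, 19→6, 13→7
second ordering as positions: [6, 5, 2, 3, 1, 7, 4]
Discordant pairs = inversions in this position sequence.
6: 5, 2, 3, 1, 4 → 5
5: 2, 3, 1, 4 → 4
2: 1 → 1
3: 1 → 1
1: 0
7: 4 → 1
4: 0
Total: 5 + 4 + 1 + 1 + 0 + 1 + 0 = 12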